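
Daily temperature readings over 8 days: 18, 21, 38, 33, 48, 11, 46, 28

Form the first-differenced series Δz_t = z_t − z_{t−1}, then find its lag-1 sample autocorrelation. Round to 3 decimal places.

-0.761

First differences Δz: 3, 17, -5, 15, -37, 35, -18
Mean of differences = 1.4286
Numerator Σ(Δz_t−Δz̄)(Δz_{t+1}−Δz̄) = -2626.7551
Denominator Σ(Δz_t−Δz̄)² = 3451.7143
r_1(Δz) = -2626.7551 / 3451.7143 = -0.761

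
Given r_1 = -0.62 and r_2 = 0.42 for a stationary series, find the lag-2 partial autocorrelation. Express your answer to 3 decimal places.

0.058

φ_{22} = (r_2 − r_1²) / (1 − r_1²)
r_1² = (-0.62)² = 0.3844
Numerator = 0.42 − 0.3844 = 0.0356; denominator = 1 − 0.3844 = 0.6156
φ_{22} = 0.0356 / 0.6156 = 0.058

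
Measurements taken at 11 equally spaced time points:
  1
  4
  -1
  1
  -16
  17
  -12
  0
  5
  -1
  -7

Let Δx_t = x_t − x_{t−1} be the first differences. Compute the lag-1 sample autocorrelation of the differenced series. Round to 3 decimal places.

First differences Δx: 3, -5, 2, -17, 33, -29, 12, 5, -6, -6
Mean of differences = -0.8000
Numerator Σ(Δx_t−Δx̄)(Δx_{t+1}−Δx̄) = -1863.6400
Denominator Σ(Δx_t−Δx̄)² = 2491.6000
r_1(Δx) = -1863.6400 / 2491.6000 = -0.748

-0.748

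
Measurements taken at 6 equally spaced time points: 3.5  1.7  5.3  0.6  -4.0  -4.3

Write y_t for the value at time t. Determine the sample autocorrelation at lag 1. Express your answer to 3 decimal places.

0.404

Mean ȳ = (3.5 + 1.7 + 5.3 + 0.6 − 4.0 − 4.3)/6 = 0.4667
Numerator Σ_{t=1}^{5}(y_t−ȳ)(y_{t+1}−ȳ) = 31.0422
Denominator Σ(y_t−ȳ)² = 76.7733
r_1 = 31.0422 / 76.7733 = 0.404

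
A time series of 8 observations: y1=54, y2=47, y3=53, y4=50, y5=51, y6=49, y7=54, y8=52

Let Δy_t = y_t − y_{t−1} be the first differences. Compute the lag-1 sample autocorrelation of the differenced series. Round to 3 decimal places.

First differences Δy: -7, 6, -3, 1, -2, 5, -2
Mean of differences = -0.2857
Numerator Σ(Δy_t−Δȳ)(Δy_{t+1}−Δȳ) = -83.0816
Denominator Σ(Δy_t−Δȳ)² = 127.4286
r_1(Δy) = -83.0816 / 127.4286 = -0.652

-0.652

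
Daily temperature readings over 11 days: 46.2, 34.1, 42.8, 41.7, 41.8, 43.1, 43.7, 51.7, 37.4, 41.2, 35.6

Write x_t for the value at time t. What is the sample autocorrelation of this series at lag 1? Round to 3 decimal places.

-0.239

Mean x̄ = (46.2 + 34.1 + 42.8 + 41.7 + 41.8 + 43.1 + 43.7 + 51.7 + 37.4 + 41.2 + 35.6)/11 = 41.7545
Numerator Σ_{t=1}^{10}(x_t−x̄)(x_{t+1}−x̄) = -57.5430
Denominator Σ(x_t−x̄)² = 241.1073
r_1 = -57.5430 / 241.1073 = -0.239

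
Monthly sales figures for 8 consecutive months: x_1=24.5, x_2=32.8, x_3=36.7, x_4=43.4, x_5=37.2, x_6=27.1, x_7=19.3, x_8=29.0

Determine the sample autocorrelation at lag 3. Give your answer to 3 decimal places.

Mean x̄ = (24.5 + 32.8 + 36.7 + 43.4 + 37.2 + 27.1 + 19.3 + 29.0)/8 = 31.2500
Deviations from mean: -6.7500, 1.5500, 5.4500, 12.1500, 5.9500, -4.1500, -11.9500, -2.2500
Σ(x_t−x̄)(x_{t+3}−x̄) = (-82.0125) + (9.2225) + (-22.6175) + (-145.1925) + (-13.3875) = -253.9875
Denominator Σ(x_t−x̄)² = 425.7800
r_3 = -253.9875 / 425.7800 = -0.597

-0.597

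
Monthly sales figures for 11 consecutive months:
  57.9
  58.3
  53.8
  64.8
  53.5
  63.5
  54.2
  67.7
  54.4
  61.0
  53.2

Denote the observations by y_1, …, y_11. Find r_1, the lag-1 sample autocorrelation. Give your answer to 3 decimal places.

-0.777

Mean ȳ = (57.9 + 58.3 + 53.8 + 64.8 + 53.5 + 63.5 + 54.2 + 67.7 + 54.4 + 61.0 + 53.2)/11 = 58.3909
Numerator Σ_{t=1}^{10}(y_t−ȳ)(y_{t+1}−ȳ) = -206.8292
Denominator Σ(y_t−ȳ)² = 266.3291
r_1 = -206.8292 / 266.3291 = -0.777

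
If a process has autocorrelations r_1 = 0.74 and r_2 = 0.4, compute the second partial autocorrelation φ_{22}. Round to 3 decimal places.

-0.326

φ_{22} = (r_2 − r_1²) / (1 − r_1²)
r_1² = (0.74)² = 0.5476
Numerator = 0.4 − 0.5476 = -0.1476; denominator = 1 − 0.5476 = 0.4524
φ_{22} = -0.1476 / 0.4524 = -0.326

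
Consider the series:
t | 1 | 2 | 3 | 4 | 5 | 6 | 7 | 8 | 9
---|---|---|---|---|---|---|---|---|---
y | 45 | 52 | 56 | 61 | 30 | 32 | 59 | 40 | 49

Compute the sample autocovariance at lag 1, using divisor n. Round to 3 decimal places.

Mean ȳ = (45 + 52 + 56 + 61 + 30 + 32 + 59 + 40 + 49)/9 = 47.1111
Σ_{t=1}^{8}(y_t−ȳ)(y_{t+1}−ȳ) = -100.1235
γ_1 = -100.1235 / 9 = -11.125

-11.125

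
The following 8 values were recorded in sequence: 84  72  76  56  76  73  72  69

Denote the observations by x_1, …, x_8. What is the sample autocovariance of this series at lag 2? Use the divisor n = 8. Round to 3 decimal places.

5.828

Mean x̄ = (84 + 72 + 76 + 56 + 76 + 73 + 72 + 69)/8 = 72.2500
Deviations: 11.7500, -0.2500, 3.7500, -16.2500, 3.7500, 0.7500, -0.2500, -3.2500
Σ_{t=1}^{6}(x_t−x̄)(x_{t+2}−x̄) = 46.6250
γ_2 = 46.6250 / 8 = 5.828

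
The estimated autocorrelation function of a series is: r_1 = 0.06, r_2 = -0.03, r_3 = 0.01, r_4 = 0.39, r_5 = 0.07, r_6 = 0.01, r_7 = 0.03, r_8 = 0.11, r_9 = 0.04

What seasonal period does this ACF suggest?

4

The largest autocorrelation is r_4 = 0.39; the remaining lags stay at or below 0.11.
The dominant spike at lag 4 indicates a seasonal period of 4.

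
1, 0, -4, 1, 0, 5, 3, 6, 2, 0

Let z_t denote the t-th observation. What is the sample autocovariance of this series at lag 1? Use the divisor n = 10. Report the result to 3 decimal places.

2.084

Mean z̄ = (1 + 0 − 4 + 1 + 0 + 5 + 3 + 6 + 2 + 0)/10 = 1.4000
Σ_{t=1}^{9}(z_t−z̄)(z_{t+1}−z̄) = 20.8400
γ_1 = 20.8400 / 10 = 2.084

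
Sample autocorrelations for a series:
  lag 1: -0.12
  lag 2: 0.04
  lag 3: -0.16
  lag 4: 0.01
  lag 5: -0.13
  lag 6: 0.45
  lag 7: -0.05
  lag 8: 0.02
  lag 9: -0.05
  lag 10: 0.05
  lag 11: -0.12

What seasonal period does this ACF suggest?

6

The largest autocorrelation is r_6 = 0.45; the remaining lags stay at or below 0.05.
The dominant spike at lag 6 indicates a seasonal period of 6.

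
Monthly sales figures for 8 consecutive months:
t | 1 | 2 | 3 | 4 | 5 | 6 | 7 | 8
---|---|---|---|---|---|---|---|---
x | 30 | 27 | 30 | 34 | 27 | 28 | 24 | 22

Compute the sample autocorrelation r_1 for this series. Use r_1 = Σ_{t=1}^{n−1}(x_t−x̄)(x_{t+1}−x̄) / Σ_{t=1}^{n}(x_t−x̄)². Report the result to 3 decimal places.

Mean x̄ = (30 + 27 + 30 + 34 + 27 + 28 + 24 + 22)/8 = 27.7500
Numerator Σ_{t=1}^{7}(x_t−x̄)(x_{t+1}−x̄) = 26.4375
Denominator Σ(x_t−x̄)² = 97.5000
r_1 = 26.4375 / 97.5000 = 0.271

0.271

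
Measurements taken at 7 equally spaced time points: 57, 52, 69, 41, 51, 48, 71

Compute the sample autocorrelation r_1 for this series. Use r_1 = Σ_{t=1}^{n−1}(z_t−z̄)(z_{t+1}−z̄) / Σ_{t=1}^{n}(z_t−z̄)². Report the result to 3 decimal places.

-0.365

Mean z̄ = (57 + 52 + 69 + 41 + 51 + 48 + 71)/7 = 55.5714
Deviations from mean: 1.4286, -3.5714, 13.4286, -14.5714, -4.5714, -7.5714, 15.4286
Σ(z_t−z̄)(z_{t+1}−z̄) = (-5.1020) + (-47.9592) + (-195.6735) + (66.6122) + (34.6122) + (-116.8163) = -264.3265
Denominator Σ(z_t−z̄)² = 723.7143
r_1 = -264.3265 / 723.7143 = -0.365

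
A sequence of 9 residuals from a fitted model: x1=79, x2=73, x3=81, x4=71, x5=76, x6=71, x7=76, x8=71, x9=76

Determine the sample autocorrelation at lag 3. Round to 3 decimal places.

Mean x̄ = (79 + 73 + 81 + 71 + 76 + 71 + 76 + 71 + 76)/9 = 74.8889
Σ(x_t−x̄)(x_{t+3}−x̄) = (-15.9877) + (-2.0988) + (-23.7654) + (-4.3210) + (-4.3210) + (-4.3210) = -54.8148
Denominator Σ(x_t−x̄)² = 106.8889
r_3 = -54.8148 / 106.8889 = -0.513

-0.513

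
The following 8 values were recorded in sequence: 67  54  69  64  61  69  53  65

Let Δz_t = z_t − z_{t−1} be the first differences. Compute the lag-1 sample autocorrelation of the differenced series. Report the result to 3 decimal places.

-0.672

First differences Δz: -13, 15, -5, -3, 8, -16, 12
Mean of differences = -0.2857
Numerator Σ(Δz_t−Δz̄)(Δz_{t+1}−Δz̄) = -599.3673
Denominator Σ(Δz_t−Δz̄)² = 891.4286
r_1(Δz) = -599.3673 / 891.4286 = -0.672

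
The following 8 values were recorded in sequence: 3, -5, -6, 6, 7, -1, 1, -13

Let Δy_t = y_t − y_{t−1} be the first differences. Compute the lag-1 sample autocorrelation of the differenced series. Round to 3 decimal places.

First differences Δy: -8, -1, 12, 1, -8, 2, -14
Mean of differences = -2.2857
Numerator Σ(Δy_t−Δȳ)(Δy_{t+1}−Δȳ) = -35.5102
Denominator Σ(Δy_t−Δȳ)² = 437.4286
r_1(Δy) = -35.5102 / 437.4286 = -0.081

-0.081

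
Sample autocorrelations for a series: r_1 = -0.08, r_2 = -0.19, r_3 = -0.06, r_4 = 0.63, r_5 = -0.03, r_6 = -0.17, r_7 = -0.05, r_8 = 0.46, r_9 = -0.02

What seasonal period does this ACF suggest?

The largest autocorrelation is r_4 = 0.63, with a weaker echo at lag 8 (0.46); the remaining lags stay at or below -0.02.
The dominant spike at lag 4 indicates a seasonal period of 4.

4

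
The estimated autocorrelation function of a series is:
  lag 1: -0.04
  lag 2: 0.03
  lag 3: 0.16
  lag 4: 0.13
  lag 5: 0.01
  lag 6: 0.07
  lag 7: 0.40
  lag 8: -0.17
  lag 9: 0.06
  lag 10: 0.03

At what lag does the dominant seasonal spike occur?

7

The largest autocorrelation is r_7 = 0.40; the remaining lags stay at or below 0.16.
The dominant spike at lag 7 indicates a seasonal period of 7.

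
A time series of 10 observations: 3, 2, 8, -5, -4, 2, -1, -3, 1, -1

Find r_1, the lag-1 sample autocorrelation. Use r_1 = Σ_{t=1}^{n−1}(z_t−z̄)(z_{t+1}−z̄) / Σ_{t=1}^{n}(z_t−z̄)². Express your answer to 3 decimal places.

Mean z̄ = (3 + 2 + 8 − 5 − 4 + 2 − 1 − 3 + 1 − 1)/10 = 0.2000
Numerator Σ_{t=1}^{9}(z_t−z̄)(z_{t+1}−z̄) = -9.0400
Denominator Σ(z_t−z̄)² = 133.6000
r_1 = -9.0400 / 133.6000 = -0.068

-0.068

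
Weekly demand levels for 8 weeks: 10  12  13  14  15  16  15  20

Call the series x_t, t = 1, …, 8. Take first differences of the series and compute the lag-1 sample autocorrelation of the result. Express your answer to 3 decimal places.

-0.372

First differences Δx: 2, 1, 1, 1, 1, -1, 5
Mean of differences = 1.4286
Numerator Σ(Δx_t−Δx̄)(Δx_{t+1}−Δx̄) = -7.3265
Denominator Σ(Δx_t−Δx̄)² = 19.7143
r_1(Δx) = -7.3265 / 19.7143 = -0.372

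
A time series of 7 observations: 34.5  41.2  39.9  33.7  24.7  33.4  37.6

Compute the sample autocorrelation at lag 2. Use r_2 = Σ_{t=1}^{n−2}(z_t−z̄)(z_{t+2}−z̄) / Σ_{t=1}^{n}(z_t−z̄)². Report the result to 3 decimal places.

Mean z̄ = (34.5 + 41.2 + 39.9 + 33.7 + 24.7 + 33.4 + 37.6)/7 = 35.0000
Deviations from mean: -0.5000, 6.2000, 4.9000, -1.3000, -10.3000, -1.6000, 2.6000
Σ(z_t−z̄)(z_{t+2}−z̄) = (-2.4500) + (-8.0600) + (-50.4700) + (2.0800) + (-26.7800) = -85.6800
Denominator Σ(z_t−z̄)² = 179.8000
r_2 = -85.6800 / 179.8000 = -0.477

-0.477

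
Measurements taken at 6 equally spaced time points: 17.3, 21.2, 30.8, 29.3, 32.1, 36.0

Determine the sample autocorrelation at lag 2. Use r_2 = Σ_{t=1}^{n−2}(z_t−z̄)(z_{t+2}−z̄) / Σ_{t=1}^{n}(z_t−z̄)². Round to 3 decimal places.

Mean z̄ = (17.3 + 21.2 + 30.8 + 29.3 + 32.1 + 36.0)/6 = 27.7833
Deviations from mean: -10.4833, -6.5833, 3.0167, 1.5167, 4.3167, 8.2167
Σ(z_t−z̄)(z_{t+2}−z̄) = (-31.6247) + (-9.9847) + (13.0219) + (12.4619) = -16.1256
Denominator Σ(z_t−z̄)² = 250.7883
r_2 = -16.1256 / 250.7883 = -0.064

-0.064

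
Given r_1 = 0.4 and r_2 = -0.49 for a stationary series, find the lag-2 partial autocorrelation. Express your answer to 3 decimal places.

φ_{22} = (r_2 − r_1²) / (1 − r_1²)
r_1² = (0.4)² = 0.16
Numerator = -0.49 − 0.1600 = -0.6500; denominator = 1 − 0.1600 = 0.8400
φ_{22} = -0.6500 / 0.8400 = -0.774

-0.774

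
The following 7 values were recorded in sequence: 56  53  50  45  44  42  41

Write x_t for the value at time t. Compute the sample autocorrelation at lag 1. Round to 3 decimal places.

0.588

Mean x̄ = (56 + 53 + 50 + 45 + 44 + 42 + 41)/7 = 47.2857
Deviations from mean: 8.7143, 5.7143, 2.7143, -2.2857, -3.2857, -5.2857, -6.2857
Numerator Σ_{t=1}^{6}(x_t−x̄)(x_{t+1}−x̄) = 117.2041
Denominator Σ(x_t−x̄)² = 199.4286
r_1 = 117.2041 / 199.4286 = 0.588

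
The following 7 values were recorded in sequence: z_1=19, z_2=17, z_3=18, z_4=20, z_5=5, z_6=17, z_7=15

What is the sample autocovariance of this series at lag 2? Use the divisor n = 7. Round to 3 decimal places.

Mean z̄ = (19 + 17 + 18 + 20 + 5 + 17 + 15)/7 = 15.8571
Deviations: 3.1429, 1.1429, 2.1429, 4.1429, -10.8571, 1.1429, -0.8571
Σ_{t=1}^{5}(z_t−z̄)(z_{t+2}−z̄) = 2.2449
γ_2 = 2.2449 / 7 = 0.321

0.321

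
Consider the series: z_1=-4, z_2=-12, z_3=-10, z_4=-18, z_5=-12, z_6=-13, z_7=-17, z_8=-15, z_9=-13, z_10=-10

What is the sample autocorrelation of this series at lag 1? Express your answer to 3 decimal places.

0.023

Mean z̄ = (-4 − 12 − 10 − 18 − 12 − 13 − 17 − 15 − 13 − 10)/10 = -12.4000
Numerator Σ_{t=1}^{9}(z_t−z̄)(z_{t+1}−z̄) = 3.2400
Denominator Σ(z_t−z̄)² = 142.4000
r_1 = 3.2400 / 142.4000 = 0.023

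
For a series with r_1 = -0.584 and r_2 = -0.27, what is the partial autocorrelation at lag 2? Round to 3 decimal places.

-0.927

φ_{22} = (r_2 − r_1²) / (1 − r_1²)
r_1² = (-0.584)² = 0.341056
Numerator = -0.27 − 0.3411 = -0.6111; denominator = 1 − 0.3411 = 0.6589
φ_{22} = -0.6111 / 0.6589 = -0.927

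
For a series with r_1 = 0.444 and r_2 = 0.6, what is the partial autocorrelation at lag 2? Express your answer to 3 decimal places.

0.502

φ_{22} = (r_2 − r_1²) / (1 − r_1²)
r_1² = (0.444)² = 0.197136
Numerator = 0.6 − 0.1971 = 0.4029; denominator = 1 − 0.1971 = 0.8029
φ_{22} = 0.4029 / 0.8029 = 0.502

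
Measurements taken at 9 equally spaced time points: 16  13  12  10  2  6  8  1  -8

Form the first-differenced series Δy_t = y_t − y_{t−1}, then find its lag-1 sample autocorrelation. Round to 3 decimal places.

0.006

First differences Δy: -3, -1, -2, -8, 4, 2, -7, -9
Mean of differences = -3.0000
Numerator Σ(Δy_t−Δȳ)(Δy_{t+1}−Δȳ) = 1.0000
Denominator Σ(Δy_t−Δȳ)² = 156.0000
r_1(Δy) = 1.0000 / 156.0000 = 0.006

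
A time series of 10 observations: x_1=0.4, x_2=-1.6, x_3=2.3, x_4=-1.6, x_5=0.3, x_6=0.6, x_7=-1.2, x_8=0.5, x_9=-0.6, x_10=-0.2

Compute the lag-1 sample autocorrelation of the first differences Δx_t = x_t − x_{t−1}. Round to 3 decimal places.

-0.783

First differences Δx: -2.0, 3.9, -3.9, 1.9, 0.3, -1.8, 1.7, -1.1, 0.4
Mean of differences = -0.0667
Numerator Σ(Δx_t−Δx̄)(Δx_{t+1}−Δx̄) = -35.6978
Denominator Σ(Δx_t−Δx̄)² = 45.5800
r_1(Δx) = -35.6978 / 45.5800 = -0.783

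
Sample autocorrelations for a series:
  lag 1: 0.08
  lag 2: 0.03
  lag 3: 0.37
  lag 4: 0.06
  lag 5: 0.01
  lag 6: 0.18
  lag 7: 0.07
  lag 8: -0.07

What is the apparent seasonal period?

3

The largest autocorrelation is r_3 = 0.37, with a weaker echo at lag 6 (0.18); the remaining lags stay at or below 0.08.
The dominant spike at lag 3 indicates a seasonal period of 3.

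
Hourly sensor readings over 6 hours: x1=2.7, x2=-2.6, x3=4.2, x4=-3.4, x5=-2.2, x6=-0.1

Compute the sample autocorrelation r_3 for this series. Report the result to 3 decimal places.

Mean x̄ = (2.7 − 2.6 + 4.2 − 3.4 − 2.2 − 0.1)/6 = -0.2333
Deviations from mean: 2.9333, -2.3667, 4.4333, -3.1667, -1.9667, 0.1333
Σ(x_t−x̄)(x_{t+3}−x̄) = (-9.2889) + (4.6544) + (0.5911) = -4.0433
Denominator Σ(x_t−x̄)² = 47.7733
r_3 = -4.0433 / 47.7733 = -0.085

-0.085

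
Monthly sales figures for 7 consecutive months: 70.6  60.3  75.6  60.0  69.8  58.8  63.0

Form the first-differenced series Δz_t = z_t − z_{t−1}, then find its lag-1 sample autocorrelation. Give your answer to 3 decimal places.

First differences Δz: -10.3, 15.3, -15.6, 9.8, -11.0, 4.2
Mean of differences = -1.2667
Numerator Σ(Δz_t−Δz̄)(Δz_{t+1}−Δz̄) = -706.6544
Denominator Σ(Δz_t−Δz̄)² = 808.5933
r_1(Δz) = -706.6544 / 808.5933 = -0.874

-0.874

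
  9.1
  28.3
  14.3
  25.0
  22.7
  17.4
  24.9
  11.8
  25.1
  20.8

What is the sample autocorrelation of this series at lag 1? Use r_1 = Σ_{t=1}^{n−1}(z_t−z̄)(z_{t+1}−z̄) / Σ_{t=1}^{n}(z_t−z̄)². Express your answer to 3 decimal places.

Mean z̄ = (9.1 + 28.3 + 14.3 + 25.0 + 22.7 + 17.4 + 24.9 + 11.8 + 25.1 + 20.8)/10 = 19.9400
Numerator Σ_{t=1}^{9}(z_t−z̄)(z_{t+1}−z̄) = -249.8936
Denominator Σ(z_t−z̄)² = 377.1040
r_1 = -249.8936 / 377.1040 = -0.663

-0.663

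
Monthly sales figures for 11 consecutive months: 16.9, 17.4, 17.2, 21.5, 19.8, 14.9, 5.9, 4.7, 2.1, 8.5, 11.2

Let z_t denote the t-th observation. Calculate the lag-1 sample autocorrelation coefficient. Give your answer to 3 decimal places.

Mean z̄ = (16.9 + 17.4 + 17.2 + 21.5 + 19.8 + 14.9 + 5.9 + 4.7 + 2.1 + 8.5 + 11.2)/11 = 12.7364
Numerator Σ_{t=1}^{10}(z_t−z̄)(z_{t+1}−z̄) = 333.7323
Denominator Σ(z_t−z̄)² = 435.1455
r_1 = 333.7323 / 435.1455 = 0.767

0.767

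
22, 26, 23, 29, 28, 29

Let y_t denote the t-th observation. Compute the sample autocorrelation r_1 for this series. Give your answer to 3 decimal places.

Mean ȳ = (22 + 26 + 23 + 29 + 28 + 29)/6 = 26.1667
Numerator Σ_{t=1}^{5}(y_t−ȳ)(y_{t+1}−ȳ) = 2.6389
Denominator Σ(y_t−ȳ)² = 46.8333
r_1 = 2.6389 / 46.8333 = 0.056

0.056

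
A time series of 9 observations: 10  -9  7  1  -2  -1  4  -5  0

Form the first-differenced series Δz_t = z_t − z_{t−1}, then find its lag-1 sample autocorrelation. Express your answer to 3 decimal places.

-0.597

First differences Δz: -19, 16, -6, -3, 1, 5, -9, 5
Mean of differences = -1.2500
Numerator Σ(Δz_t−Δz̄)(Δz_{t+1}−Δz̄) = -466.5625
Denominator Σ(Δz_t−Δz̄)² = 781.5000
r_1(Δz) = -466.5625 / 781.5000 = -0.597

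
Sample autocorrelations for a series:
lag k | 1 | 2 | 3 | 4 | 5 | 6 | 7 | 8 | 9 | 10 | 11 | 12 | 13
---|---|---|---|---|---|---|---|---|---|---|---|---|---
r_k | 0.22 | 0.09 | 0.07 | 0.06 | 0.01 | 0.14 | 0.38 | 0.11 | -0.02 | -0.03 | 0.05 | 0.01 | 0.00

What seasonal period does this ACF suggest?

The largest autocorrelation is r_7 = 0.38; the remaining lags stay at or below 0.22. The elevated value at lag 1 (0.22), dropping to 0.09 at lag 2, reflects decaying short-term dependence rather than seasonality.
The dominant spike at lag 7 indicates a seasonal period of 7.

7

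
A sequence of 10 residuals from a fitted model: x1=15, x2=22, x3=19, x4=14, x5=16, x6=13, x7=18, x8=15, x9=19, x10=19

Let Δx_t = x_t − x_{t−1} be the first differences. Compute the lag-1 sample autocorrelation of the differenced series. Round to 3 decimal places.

-0.436

First differences Δx: 7, -3, -5, 2, -3, 5, -3, 4, 0
Mean of differences = 0.4444
Numerator Σ(Δx_t−Δx̄)(Δx_{t+1}−Δx̄) = -62.8642
Denominator Σ(Δx_t−Δx̄)² = 144.2222
r_1(Δx) = -62.8642 / 144.2222 = -0.436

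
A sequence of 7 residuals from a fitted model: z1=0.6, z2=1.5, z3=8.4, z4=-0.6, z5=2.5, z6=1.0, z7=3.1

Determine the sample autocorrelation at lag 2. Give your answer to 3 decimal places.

-0.060

Mean z̄ = (0.6 + 1.5 + 8.4 − 0.6 + 2.5 + 1.0 + 3.1)/7 = 2.3571
Deviations from mean: -1.7571, -0.8571, 6.0429, -2.9571, 0.1429, -1.3571, 0.7429
Numerator Σ_{t=1}^{5}(z_t−z̄)(z_{t+2}−z̄) = -3.1008
Denominator Σ(z_t−z̄)² = 51.4971
r_2 = -3.1008 / 51.4971 = -0.060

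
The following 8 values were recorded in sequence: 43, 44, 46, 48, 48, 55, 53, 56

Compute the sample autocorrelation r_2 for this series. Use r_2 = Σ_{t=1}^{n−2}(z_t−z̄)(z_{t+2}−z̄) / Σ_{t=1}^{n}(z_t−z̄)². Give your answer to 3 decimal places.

0.335

Mean z̄ = (43 + 44 + 46 + 48 + 48 + 55 + 53 + 56)/8 = 49.1250
Deviations from mean: -6.1250, -5.1250, -3.1250, -1.1250, -1.1250, 5.8750, 3.8750, 6.8750
Σ(z_t−z̄)(z_{t+2}−z̄) = (19.1406) + (5.7656) + (3.5156) + (-6.6094) + (-4.3594) + (40.3906) = 57.8438
Denominator Σ(z_t−z̄)² = 172.8750
r_2 = 57.8438 / 172.8750 = 0.335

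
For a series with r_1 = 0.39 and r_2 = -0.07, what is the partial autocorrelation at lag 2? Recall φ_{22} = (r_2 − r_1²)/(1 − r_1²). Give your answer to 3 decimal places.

-0.262

φ_{22} = (r_2 − r_1²) / (1 − r_1²)
r_1² = (0.39)² = 0.1521
Numerator = -0.07 − 0.1521 = -0.2221; denominator = 1 − 0.1521 = 0.8479
φ_{22} = -0.2221 / 0.8479 = -0.262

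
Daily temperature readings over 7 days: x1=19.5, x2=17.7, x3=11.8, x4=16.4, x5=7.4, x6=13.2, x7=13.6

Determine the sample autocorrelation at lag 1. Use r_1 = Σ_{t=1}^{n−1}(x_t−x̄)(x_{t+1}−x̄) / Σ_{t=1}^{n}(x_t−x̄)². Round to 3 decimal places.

-0.026

Mean x̄ = (19.5 + 17.7 + 11.8 + 16.4 + 7.4 + 13.2 + 13.6)/7 = 14.2286
Deviations from mean: 5.2714, 3.4714, -2.4286, 2.1714, -6.8286, -1.0286, -0.6286
Σ(x_t−x̄)(x_{t+1}−x̄) = (18.2994) + (-8.4306) + (-5.2735) + (-14.8278) + (7.0237) + (0.6465) = -2.5622
Denominator Σ(x_t−x̄)² = 98.5343
r_1 = -2.5622 / 98.5343 = -0.026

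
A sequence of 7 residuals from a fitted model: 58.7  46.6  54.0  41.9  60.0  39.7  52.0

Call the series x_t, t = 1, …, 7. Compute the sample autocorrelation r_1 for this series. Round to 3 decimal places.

Mean x̄ = (58.7 + 46.6 + 54.0 + 41.9 + 60.0 + 39.7 + 52.0)/7 = 50.4143
Deviations from mean: 8.2857, -3.8143, 3.5857, -8.5143, 9.5857, -10.7143, 1.5857
Σ(x_t−x̄)(x_{t+1}−x̄) = (-31.6041) + (-13.6769) + (-30.5298) + (-81.6155) + (-102.7041) + (-16.9898) = -277.1202
Denominator Σ(x_t−x̄)² = 377.7486
r_1 = -277.1202 / 377.7486 = -0.734

-0.734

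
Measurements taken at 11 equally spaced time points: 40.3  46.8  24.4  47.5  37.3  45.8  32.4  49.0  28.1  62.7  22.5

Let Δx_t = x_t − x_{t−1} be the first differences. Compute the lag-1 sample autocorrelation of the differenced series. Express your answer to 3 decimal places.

First differences Δx: 6.5, -22.4, 23.1, -10.2, 8.5, -13.4, 16.6, -20.9, 34.6, -40.2
Mean of differences = -1.7800
Numerator Σ(Δx_t−Δx̄)(Δx_{t+1}−Δx̄) = -3757.5664
Denominator Σ(Δx_t−Δx̄)² = 4927.3560
r_1(Δx) = -3757.5664 / 4927.3560 = -0.763

-0.763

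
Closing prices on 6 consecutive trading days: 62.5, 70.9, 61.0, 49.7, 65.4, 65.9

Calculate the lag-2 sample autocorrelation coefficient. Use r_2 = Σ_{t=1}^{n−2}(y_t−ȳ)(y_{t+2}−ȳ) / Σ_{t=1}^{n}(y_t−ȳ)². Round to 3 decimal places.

-0.602

Mean ȳ = (62.5 + 70.9 + 61.0 + 49.7 + 65.4 + 65.9)/6 = 62.5667
Σ(y_t−ȳ)(y_{t+2}−ȳ) = (0.1044) + (-107.2222) + (-4.4389) + (-42.8889) = -154.4456
Denominator Σ(y_t−ȳ)² = 256.5933
r_2 = -154.4456 / 256.5933 = -0.602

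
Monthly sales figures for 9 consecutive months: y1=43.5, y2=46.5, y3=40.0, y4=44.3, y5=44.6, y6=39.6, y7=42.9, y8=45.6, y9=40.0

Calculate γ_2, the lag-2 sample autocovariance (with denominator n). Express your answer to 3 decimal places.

-1.652

Mean ȳ = (43.5 + 46.5 + 40.0 + 44.3 + 44.6 + 39.6 + 42.9 + 45.6 + 40.0)/9 = 43.0000
Σ_{t=1}^{7}(y_t−ȳ)(y_{t+2}−ȳ) = -14.8700
γ_2 = -14.8700 / 9 = -1.652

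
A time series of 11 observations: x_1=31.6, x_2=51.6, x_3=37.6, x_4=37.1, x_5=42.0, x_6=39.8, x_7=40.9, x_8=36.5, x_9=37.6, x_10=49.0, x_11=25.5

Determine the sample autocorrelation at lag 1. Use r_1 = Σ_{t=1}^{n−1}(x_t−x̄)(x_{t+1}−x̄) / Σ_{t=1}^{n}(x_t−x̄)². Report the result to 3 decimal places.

Mean x̄ = (31.6 + 51.6 + 37.6 + 37.1 + 42.0 + 39.8 + 40.9 + 36.5 + 37.6 + 49.0 + 25.5)/11 = 39.0182
Numerator Σ_{t=1}^{10}(x_t−x̄)(x_{t+1}−x̄) = -260.6340
Denominator Σ(x_t−x̄)² = 522.7964
r_1 = -260.6340 / 522.7964 = -0.499

-0.499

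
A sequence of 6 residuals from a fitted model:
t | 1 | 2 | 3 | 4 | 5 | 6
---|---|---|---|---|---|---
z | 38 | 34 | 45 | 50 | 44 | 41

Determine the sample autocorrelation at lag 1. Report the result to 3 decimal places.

Mean z̄ = (38 + 34 + 45 + 50 + 44 + 41)/6 = 42.0000
Deviations from mean: -4.0000, -8.0000, 3.0000, 8.0000, 2.0000, -1.0000
Numerator Σ_{t=1}^{5}(z_t−z̄)(z_{t+1}−z̄) = 46.0000
Denominator Σ(z_t−z̄)² = 158.0000
r_1 = 46.0000 / 158.0000 = 0.291

0.291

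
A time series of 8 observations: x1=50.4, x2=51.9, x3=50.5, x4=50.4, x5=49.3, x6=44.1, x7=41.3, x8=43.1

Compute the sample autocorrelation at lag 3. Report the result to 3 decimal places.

-0.173

Mean x̄ = (50.4 + 51.9 + 50.5 + 50.4 + 49.3 + 44.1 + 41.3 + 43.1)/8 = 47.6250
Σ(x_t−x̄)(x_{t+3}−x̄) = (7.7006) + (7.1606) + (-10.1344) + (-17.5519) + (-7.5794) = -20.4044
Denominator Σ(x_t−x̄)² = 117.6550
r_3 = -20.4044 / 117.6550 = -0.173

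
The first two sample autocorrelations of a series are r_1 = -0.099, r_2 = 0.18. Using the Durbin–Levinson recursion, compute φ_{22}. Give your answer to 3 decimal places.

0.172

φ_{22} = (r_2 − r_1²) / (1 − r_1²)
r_1² = (-0.099)² = 0.009801
Numerator = 0.18 − 0.0098 = 0.1702; denominator = 1 − 0.0098 = 0.9902
φ_{22} = 0.1702 / 0.9902 = 0.172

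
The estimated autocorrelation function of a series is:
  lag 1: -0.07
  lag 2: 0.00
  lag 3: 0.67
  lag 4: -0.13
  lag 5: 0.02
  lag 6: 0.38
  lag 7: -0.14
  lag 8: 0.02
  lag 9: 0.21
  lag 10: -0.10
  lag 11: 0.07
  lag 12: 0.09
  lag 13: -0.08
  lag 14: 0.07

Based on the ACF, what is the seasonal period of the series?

3

The largest autocorrelation is r_3 = 0.67, with weaker echoes at lags 6 (0.38) and 9 (0.21); the remaining lags stay at or below 0.09.
The dominant spike at lag 3 indicates a seasonal period of 3.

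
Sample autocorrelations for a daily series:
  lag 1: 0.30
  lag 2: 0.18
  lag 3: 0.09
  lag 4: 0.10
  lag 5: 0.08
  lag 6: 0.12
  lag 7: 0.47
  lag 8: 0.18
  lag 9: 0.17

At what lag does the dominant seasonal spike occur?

The largest autocorrelation is r_7 = 0.47; the remaining lags stay at or below 0.30. The elevated value at lag 1 (0.30), dropping to 0.18 at lag 2, reflects decaying short-term dependence rather than seasonality.
The dominant spike at lag 7 indicates a seasonal period of 7.

7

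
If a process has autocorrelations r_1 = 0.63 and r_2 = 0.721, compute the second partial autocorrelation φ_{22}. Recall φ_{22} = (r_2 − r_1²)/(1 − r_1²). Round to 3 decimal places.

0.537

φ_{22} = (r_2 − r_1²) / (1 − r_1²)
r_1² = (0.63)² = 0.3969
Numerator = 0.721 − 0.3969 = 0.3241; denominator = 1 − 0.3969 = 0.6031
φ_{22} = 0.3241 / 0.6031 = 0.537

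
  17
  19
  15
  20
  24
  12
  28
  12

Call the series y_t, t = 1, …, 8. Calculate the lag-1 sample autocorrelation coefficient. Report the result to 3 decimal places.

-0.712

Mean ȳ = (17 + 19 + 15 + 20 + 24 + 12 + 28 + 12)/8 = 18.3750
Deviations from mean: -1.3750, 0.6250, -3.3750, 1.6250, 5.6250, -6.3750, 9.6250, -6.3750
Numerator Σ_{t=1}^{7}(y_t−ȳ)(y_{t+1}−ȳ) = -157.8906
Denominator Σ(y_t−ȳ)² = 221.8750
r_1 = -157.8906 / 221.8750 = -0.712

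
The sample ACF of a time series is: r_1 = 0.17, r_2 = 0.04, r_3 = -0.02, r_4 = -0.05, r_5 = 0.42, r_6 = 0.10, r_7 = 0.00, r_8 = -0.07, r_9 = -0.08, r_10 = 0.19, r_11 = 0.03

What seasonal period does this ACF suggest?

5

The largest autocorrelation is r_5 = 0.42, with a weaker echo at lag 10 (0.19); the remaining lags stay at or below 0.17.
The dominant spike at lag 5 indicates a seasonal period of 5.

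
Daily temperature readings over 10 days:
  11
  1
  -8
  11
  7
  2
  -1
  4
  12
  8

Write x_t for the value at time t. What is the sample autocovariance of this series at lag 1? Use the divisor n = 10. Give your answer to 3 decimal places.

-0.969

Mean x̄ = (11 + 1 − 8 + 11 + 7 + 2 − 1 + 4 + 12 + 8)/10 = 4.7000
Σ_{t=1}^{9}(x_t−x̄)(x_{t+1}−x̄) = -9.6900
γ_1 = -9.6900 / 10 = -0.969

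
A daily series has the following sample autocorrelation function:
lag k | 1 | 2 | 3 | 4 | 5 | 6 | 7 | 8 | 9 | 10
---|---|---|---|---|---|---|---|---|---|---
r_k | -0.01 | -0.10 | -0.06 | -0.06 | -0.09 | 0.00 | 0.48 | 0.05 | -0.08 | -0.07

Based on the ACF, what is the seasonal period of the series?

The largest autocorrelation is r_7 = 0.48; the remaining lags stay at or below 0.05.
The dominant spike at lag 7 indicates a seasonal period of 7.

7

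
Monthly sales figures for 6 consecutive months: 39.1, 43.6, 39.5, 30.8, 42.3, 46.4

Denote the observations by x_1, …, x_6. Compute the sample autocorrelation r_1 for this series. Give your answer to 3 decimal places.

-0.041

Mean x̄ = (39.1 + 43.6 + 39.5 + 30.8 + 42.3 + 46.4)/6 = 40.2833
Σ(x_t−x̄)(x_{t+1}−x̄) = (-3.9247) + (-2.5981) + (7.4286) + (-19.1247) + (12.3353) = -5.8836
Denominator Σ(x_t−x̄)² = 144.4283
r_1 = -5.8836 / 144.4283 = -0.041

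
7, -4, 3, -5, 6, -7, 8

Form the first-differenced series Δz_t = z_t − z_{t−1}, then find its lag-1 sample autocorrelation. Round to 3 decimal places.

First differences Δz: -11, 7, -8, 11, -13, 15
Mean of differences = 0.1667
Numerator Σ(Δz_t−Δz̄)(Δz_{t+1}−Δz̄) = -558.5278
Denominator Σ(Δz_t−Δz̄)² = 748.8333
r_1(Δz) = -558.5278 / 748.8333 = -0.746

-0.746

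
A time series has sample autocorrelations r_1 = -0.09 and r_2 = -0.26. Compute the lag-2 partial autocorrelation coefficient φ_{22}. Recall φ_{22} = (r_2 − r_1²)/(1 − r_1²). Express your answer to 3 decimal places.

-0.270

φ_{22} = (r_2 − r_1²) / (1 − r_1²)
r_1² = (-0.09)² = 0.0081
Numerator = -0.26 − 0.0081 = -0.2681; denominator = 1 − 0.0081 = 0.9919
φ_{22} = -0.2681 / 0.9919 = -0.270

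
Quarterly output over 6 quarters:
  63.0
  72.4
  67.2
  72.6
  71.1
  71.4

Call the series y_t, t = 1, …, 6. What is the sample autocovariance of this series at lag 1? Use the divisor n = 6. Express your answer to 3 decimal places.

-4.214

Mean ȳ = (63.0 + 72.4 + 67.2 + 72.6 + 71.1 + 71.4)/6 = 69.6167
Deviations: -6.6167, 2.7833, -2.4167, 2.9833, 1.4833, 1.7833
Σ_{t=1}^{5}(y_t−ȳ)(y_{t+1}−ȳ) = -25.2819
γ_1 = -25.2819 / 6 = -4.214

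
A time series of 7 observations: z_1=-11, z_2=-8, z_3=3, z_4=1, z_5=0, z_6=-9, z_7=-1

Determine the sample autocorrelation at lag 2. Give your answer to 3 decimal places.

-0.326

Mean z̄ = (-11 − 8 + 3 + 1 + 0 − 9 − 1)/7 = -3.5714
Deviations from mean: -7.4286, -4.4286, 6.5714, 4.5714, 3.5714, -5.4286, 2.5714
Σ(z_t−z̄)(z_{t+2}−z̄) = (-48.8163) + (-20.2449) + (23.4694) + (-24.8163) + (9.1837) = -61.2245
Denominator Σ(z_t−z̄)² = 187.7143
r_2 = -61.2245 / 187.7143 = -0.326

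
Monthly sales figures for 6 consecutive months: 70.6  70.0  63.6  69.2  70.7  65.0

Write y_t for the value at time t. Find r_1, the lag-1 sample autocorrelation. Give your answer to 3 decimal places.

Mean ȳ = (70.6 + 70.0 + 63.6 + 69.2 + 70.7 + 65.0)/6 = 68.1833
Deviations from mean: 2.4167, 1.8167, -4.5833, 1.0167, 2.5167, -3.1833
Σ(y_t−ȳ)(y_{t+1}−ȳ) = (4.3903) + (-8.3264) + (-4.6597) + (2.5586) + (-8.0114) = -14.0486
Denominator Σ(y_t−ȳ)² = 47.6483
r_1 = -14.0486 / 47.6483 = -0.295

-0.295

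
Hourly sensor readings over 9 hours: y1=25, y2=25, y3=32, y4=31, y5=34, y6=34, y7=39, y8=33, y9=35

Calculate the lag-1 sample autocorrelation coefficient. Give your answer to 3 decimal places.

0.452

Mean ȳ = (25 + 25 + 32 + 31 + 34 + 34 + 39 + 33 + 35)/9 = 32.0000
Numerator Σ_{t=1}^{8}(y_t−ȳ)(y_{t+1}−ȳ) = 75.0000
Denominator Σ(y_t−ȳ)² = 166.0000
r_1 = 75.0000 / 166.0000 = 0.452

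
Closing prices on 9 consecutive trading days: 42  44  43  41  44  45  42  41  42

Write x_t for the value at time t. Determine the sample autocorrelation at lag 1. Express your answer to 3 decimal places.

Mean x̄ = (42 + 44 + 43 + 41 + 44 + 45 + 42 + 41 + 42)/9 = 42.6667
Numerator Σ_{t=1}^{8}(x_t−x̄)(x_{t+1}−x̄) = 0.5556
Denominator Σ(x_t−x̄)² = 16.0000
r_1 = 0.5556 / 16.0000 = 0.035

0.035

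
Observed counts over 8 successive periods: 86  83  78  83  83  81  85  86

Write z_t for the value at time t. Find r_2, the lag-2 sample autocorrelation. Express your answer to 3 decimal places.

Mean z̄ = (86 + 83 + 78 + 83 + 83 + 81 + 85 + 86)/8 = 83.1250
Deviations from mean: 2.8750, -0.1250, -5.1250, -0.1250, -0.1250, -2.1250, 1.8750, 2.8750
Numerator Σ_{t=1}^{6}(z_t−z̄)(z_{t+2}−z̄) = -20.1563
Denominator Σ(z_t−z̄)² = 50.8750
r_2 = -20.1563 / 50.8750 = -0.396

-0.396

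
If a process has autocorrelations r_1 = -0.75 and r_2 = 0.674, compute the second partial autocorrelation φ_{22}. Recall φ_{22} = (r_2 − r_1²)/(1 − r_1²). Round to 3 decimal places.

φ_{22} = (r_2 − r_1²) / (1 − r_1²)
r_1² = (-0.75)² = 0.5625
Numerator = 0.674 − 0.5625 = 0.1115; denominator = 1 − 0.5625 = 0.4375
φ_{22} = 0.1115 / 0.4375 = 0.255

0.255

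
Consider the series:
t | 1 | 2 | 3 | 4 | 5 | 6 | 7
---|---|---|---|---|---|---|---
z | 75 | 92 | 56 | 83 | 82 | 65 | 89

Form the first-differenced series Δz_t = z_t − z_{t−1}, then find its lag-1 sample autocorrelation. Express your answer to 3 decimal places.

First differences Δz: 17, -36, 27, -1, -17, 24
Mean of differences = 2.3333
Numerator Σ(Δz_t−Δz̄)(Δz_{t+1}−Δz̄) = -1944.4444
Denominator Σ(Δz_t−Δz̄)² = 3147.3333
r_1(Δz) = -1944.4444 / 3147.3333 = -0.618

-0.618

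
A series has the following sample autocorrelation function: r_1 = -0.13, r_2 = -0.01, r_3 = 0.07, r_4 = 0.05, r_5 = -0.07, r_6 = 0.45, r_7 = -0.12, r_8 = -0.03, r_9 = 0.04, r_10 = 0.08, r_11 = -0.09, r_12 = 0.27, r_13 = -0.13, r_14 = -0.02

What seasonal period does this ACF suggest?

6

The largest autocorrelation is r_6 = 0.45, with a weaker echo at lag 12 (0.27); the remaining lags stay at or below 0.08.
The dominant spike at lag 6 indicates a seasonal period of 6.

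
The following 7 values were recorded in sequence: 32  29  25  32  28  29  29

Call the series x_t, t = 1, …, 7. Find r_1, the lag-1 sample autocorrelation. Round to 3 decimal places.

-0.423

Mean x̄ = (32 + 29 + 25 + 32 + 28 + 29 + 29)/7 = 29.1429
Deviations from mean: 2.8571, -0.1429, -4.1429, 2.8571, -1.1429, -0.1429, -0.1429
Numerator Σ_{t=1}^{6}(x_t−x̄)(x_{t+1}−x̄) = -14.7347
Denominator Σ(x_t−x̄)² = 34.8571
r_1 = -14.7347 / 34.8571 = -0.423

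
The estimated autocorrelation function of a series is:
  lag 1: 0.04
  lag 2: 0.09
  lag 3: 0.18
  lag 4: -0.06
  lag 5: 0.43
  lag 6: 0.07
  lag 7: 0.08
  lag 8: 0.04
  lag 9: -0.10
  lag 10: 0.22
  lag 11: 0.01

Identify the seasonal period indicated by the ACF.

The largest autocorrelation is r_5 = 0.43, with a weaker echo at lag 10 (0.22); the remaining lags stay at or below 0.18.
The dominant spike at lag 5 indicates a seasonal period of 5.

5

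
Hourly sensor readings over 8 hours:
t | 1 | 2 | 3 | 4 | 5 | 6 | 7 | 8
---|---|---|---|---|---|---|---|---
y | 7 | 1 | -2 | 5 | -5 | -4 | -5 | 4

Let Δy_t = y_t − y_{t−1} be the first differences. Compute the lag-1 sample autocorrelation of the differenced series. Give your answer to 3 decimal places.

First differences Δy: -6, -3, 7, -10, 1, -1, 9
Mean of differences = -0.4286
Numerator Σ(Δy_t−Δȳ)(Δy_{t+1}−Δȳ) = -95.7551
Denominator Σ(Δy_t−Δȳ)² = 275.7143
r_1(Δy) = -95.7551 / 275.7143 = -0.347

-0.347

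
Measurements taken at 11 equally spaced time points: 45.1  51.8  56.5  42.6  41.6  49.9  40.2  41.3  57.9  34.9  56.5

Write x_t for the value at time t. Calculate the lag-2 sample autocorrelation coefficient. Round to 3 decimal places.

0.025

Mean x̄ = (45.1 + 51.8 + 56.5 + 42.6 + 41.6 + 49.9 + 40.2 + 41.3 + 57.9 + 34.9 + 56.5)/11 = 47.1182
Numerator Σ_{t=1}^{9}(x_t−x̄)(x_{t+2}−x̄) = 15.2139
Denominator Σ(x_t−x̄)² = 607.8764
r_2 = 15.2139 / 607.8764 = 0.025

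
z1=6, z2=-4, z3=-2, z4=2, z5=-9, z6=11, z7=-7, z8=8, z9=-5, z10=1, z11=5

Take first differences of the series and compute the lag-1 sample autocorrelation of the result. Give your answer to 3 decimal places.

First differences Δz: -10, 2, 4, -11, 20, -18, 15, -13, 6, 4
Mean of differences = -0.1000
Numerator Σ(Δz_t−Δz̄)(Δz_{t+1}−Δz̄) = -1154.5100
Denominator Σ(Δz_t−Δz̄)² = 1410.9000
r_1(Δz) = -1154.5100 / 1410.9000 = -0.818

-0.818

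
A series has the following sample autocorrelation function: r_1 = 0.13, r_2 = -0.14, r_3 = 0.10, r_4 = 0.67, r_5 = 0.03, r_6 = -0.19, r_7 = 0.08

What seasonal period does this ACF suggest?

4

The largest autocorrelation is r_4 = 0.67; the remaining lags stay at or below 0.13.
The dominant spike at lag 4 indicates a seasonal period of 4.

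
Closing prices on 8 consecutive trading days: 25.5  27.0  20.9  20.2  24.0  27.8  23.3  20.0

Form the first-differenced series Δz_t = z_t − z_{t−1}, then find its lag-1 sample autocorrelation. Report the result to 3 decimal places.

First differences Δz: 1.5, -6.1, -0.7, 3.8, 3.8, -4.5, -3.3
Mean of differences = -0.7857
Numerator Σ(Δz_t−Δz̄)(Δz_{t+1}−Δz̄) = 1.1255
Denominator Σ(Δz_t−Δz̄)² = 95.6486
r_1(Δz) = 1.1255 / 95.6486 = 0.012

0.012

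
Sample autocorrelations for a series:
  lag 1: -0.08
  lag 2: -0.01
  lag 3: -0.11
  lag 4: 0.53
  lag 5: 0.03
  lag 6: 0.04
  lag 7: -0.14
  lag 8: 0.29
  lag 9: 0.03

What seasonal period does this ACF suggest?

4

The largest autocorrelation is r_4 = 0.53, with a weaker echo at lag 8 (0.29); the remaining lags stay at or below 0.04.
The dominant spike at lag 4 indicates a seasonal period of 4.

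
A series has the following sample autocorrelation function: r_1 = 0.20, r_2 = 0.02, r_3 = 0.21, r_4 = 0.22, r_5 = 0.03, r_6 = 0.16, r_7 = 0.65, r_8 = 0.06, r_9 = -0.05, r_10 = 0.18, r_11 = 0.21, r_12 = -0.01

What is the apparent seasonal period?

The largest autocorrelation is r_7 = 0.65; the remaining lags stay at or below 0.22. The elevated value at lag 1 (0.20), dropping to 0.02 at lag 2, reflects decaying short-term dependence rather than seasonality.
The dominant spike at lag 7 indicates a seasonal period of 7.

7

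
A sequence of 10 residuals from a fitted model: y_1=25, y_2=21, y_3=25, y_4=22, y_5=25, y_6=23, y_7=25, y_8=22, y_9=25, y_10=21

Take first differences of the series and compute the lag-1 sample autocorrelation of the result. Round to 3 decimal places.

First differences Δy: -4, 4, -3, 3, -2, 2, -3, 3, -4
Mean of differences = -0.4444
Numerator Σ(Δy_t−Δȳ)(Δy_{t+1}−Δȳ) = -72.4198
Denominator Σ(Δy_t−Δȳ)² = 90.2222
r_1(Δy) = -72.4198 / 90.2222 = -0.803

-0.803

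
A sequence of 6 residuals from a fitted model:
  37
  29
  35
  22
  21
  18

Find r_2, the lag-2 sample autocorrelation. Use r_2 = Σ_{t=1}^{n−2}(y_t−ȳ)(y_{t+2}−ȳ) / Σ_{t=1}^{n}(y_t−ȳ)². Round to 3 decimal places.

0.216

Mean ȳ = (37 + 29 + 35 + 22 + 21 + 18)/6 = 27.0000
Σ(y_t−ȳ)(y_{t+2}−ȳ) = (80.0000) + (-10.0000) + (-48.0000) + (45.0000) = 67.0000
Denominator Σ(y_t−ȳ)² = 310.0000
r_2 = 67.0000 / 310.0000 = 0.216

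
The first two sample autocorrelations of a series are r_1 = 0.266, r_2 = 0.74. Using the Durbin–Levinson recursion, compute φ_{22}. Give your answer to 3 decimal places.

0.720

φ_{22} = (r_2 − r_1²) / (1 − r_1²)
r_1² = (0.266)² = 0.070756
Numerator = 0.74 − 0.0708 = 0.6692; denominator = 1 − 0.0708 = 0.9292
φ_{22} = 0.6692 / 0.9292 = 0.720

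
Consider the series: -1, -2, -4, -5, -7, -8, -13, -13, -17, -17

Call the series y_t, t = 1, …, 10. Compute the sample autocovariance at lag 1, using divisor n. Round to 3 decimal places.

22.801

Mean ȳ = (-1 − 2 − 4 − 5 − 7 − 8 − 13 − 13 − 17 − 17)/10 = -8.7000
Σ_{t=1}^{9}(y_t−ȳ)(y_{t+1}−ȳ) = 228.0100
γ_1 = 228.0100 / 10 = 22.801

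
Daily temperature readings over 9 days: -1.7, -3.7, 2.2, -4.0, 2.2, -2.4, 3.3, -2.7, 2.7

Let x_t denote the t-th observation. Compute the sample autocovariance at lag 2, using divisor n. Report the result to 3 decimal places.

5.370

Mean x̄ = (-1.7 − 3.7 + 2.2 − 4.0 + 2.2 − 2.4 + 3.3 − 2.7 + 2.7)/9 = -0.4556
Σ_{t=1}^{7}(x_t−x̄)(x_{t+2}−x̄) = 48.3272
γ_2 = 48.3272 / 9 = 5.370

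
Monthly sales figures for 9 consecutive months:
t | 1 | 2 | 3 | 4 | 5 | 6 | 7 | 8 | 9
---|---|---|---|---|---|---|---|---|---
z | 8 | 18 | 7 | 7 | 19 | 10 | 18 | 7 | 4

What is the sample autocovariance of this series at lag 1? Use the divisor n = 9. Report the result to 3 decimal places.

-8.779

Mean z̄ = (8 + 18 + 7 + 7 + 19 + 10 + 18 + 7 + 4)/9 = 10.8889
Σ_{t=1}^{8}(z_t−z̄)(z_{t+1}−z̄) = -79.0123
γ_1 = -79.0123 / 9 = -8.779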